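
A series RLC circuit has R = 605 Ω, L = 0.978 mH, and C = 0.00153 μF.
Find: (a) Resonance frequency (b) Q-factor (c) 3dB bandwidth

Step 1 — Resonance condition Im(Z)=0 gives ω₀ = 1/√(LC).
Step 2 — ω₀ = 1/√(0.000978·1.53e-09) = 8.175e+05 rad/s.
Step 3 — f₀ = ω₀/(2π) = 1.301e+05 Hz.
Step 4 — Series Q: Q = ω₀L/R = 8.175e+05·0.000978/605 = 1.322.
Step 5 — 3dB bandwidth: Δω = ω₀/Q = 6.186e+05 rad/s; BW = Δω/(2π) = 9.845e+04 Hz.

(a) f₀ = 1.301e+05 Hz  (b) Q = 1.322  (c) BW = 9.845e+04 Hz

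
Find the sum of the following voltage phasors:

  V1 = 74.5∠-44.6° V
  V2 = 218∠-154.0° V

Step 1 — Convert each phasor to rectangular form:
  V1 = 74.5·(cos(-44.6°) + j·sin(-44.6°)) = 53.05 - j52.31 V
  V2 = 218·(cos(-154.0°) + j·sin(-154.0°)) = -195.9 - j95.56 V
Step 2 — Sum components: V_total = -142.9 - j147.9 V.
Step 3 — Convert to polar: |V_total| = 205.6 V, ∠V_total = -134.0°.

V_total = 205.6∠-134.0° V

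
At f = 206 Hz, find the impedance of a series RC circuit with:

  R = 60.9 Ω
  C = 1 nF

Step 1 — Angular frequency: ω = 2π·f = 2π·206 = 1294 rad/s.
Step 2 — Component impedances:
  R: Z = R = 60.9 Ω
  C: Z = 1/(jωC) = -j/(ω·C) = 0 - j7.726e+05 Ω
Step 3 — Series combination: Z_total = R + C = 60.9 - j7.726e+05 Ω = 7.726e+05∠-90.0° Ω.

Z = 60.9 - j7.726e+05 Ω = 7.726e+05∠-90.0° Ω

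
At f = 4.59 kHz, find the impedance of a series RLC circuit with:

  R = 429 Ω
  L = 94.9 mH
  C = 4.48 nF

Step 1 — Angular frequency: ω = 2π·f = 2π·4590 = 2.884e+04 rad/s.
Step 2 — Component impedances:
  R: Z = R = 429 Ω
  L: Z = jωL = j·2.884e+04·0.0949 = 0 + j2737 Ω
  C: Z = 1/(jωC) = -j/(ω·C) = 0 - j7740 Ω
Step 3 — Series combination: Z_total = R + L + C = 429 - j5003 Ω = 5021∠-85.1° Ω.

Z = 429 - j5003 Ω = 5021∠-85.1° Ω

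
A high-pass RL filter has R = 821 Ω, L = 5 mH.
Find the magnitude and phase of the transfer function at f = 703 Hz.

Step 1 — Angular frequency: ω = 2π·703 = 4417 rad/s.
Step 2 — Transfer function: H(jω) = jωL/(R + jωL).
Step 3 — Numerator jωL = j·22.09; denominator R + jωL = 821 + j22.09.
Step 4 — H = 0.0007231 + j0.02688.
Step 5 — Magnitude: |H| = 0.02689 (-31.4 dB); phase: φ = 88.5°.

|H| = 0.02689 (-31.4 dB), φ = 88.5°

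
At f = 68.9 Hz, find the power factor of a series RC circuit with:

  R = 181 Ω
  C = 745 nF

Step 1 — Angular frequency: ω = 2π·f = 2π·68.9 = 432.9 rad/s.
Step 2 — Component impedances:
  R: Z = R = 181 Ω
  C: Z = 1/(jωC) = -j/(ω·C) = 0 - j3101 Ω
Step 3 — Series combination: Z_total = R + C = 181 - j3101 Ω = 3106∠-86.7° Ω.
Step 4 — Power factor: PF = cos(φ) = Re(Z)/|Z| = 181/3105.9 = 0.05828.
Step 5 — Type: Im(Z) = -3101 ⇒ leading (phase φ = -86.7°).

PF = 0.05828 (leading, φ = -86.7°)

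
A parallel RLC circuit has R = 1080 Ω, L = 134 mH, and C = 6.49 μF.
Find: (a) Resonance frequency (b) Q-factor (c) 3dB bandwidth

Step 1 — Resonance: ω₀ = 1/√(LC) = 1/√(0.134·6.49e-06) = 1072 rad/s.
Step 2 — f₀ = ω₀/(2π) = 170.7 Hz.
Step 3 — Parallel Q: Q = R/(ω₀L) = 1080/(1072·0.134) = 7.516.
Step 4 — Bandwidth: Δω = ω₀/Q = 142.7 rad/s; BW = Δω/(2π) = 22.71 Hz.

(a) f₀ = 170.7 Hz  (b) Q = 7.516  (c) BW = 22.71 Hz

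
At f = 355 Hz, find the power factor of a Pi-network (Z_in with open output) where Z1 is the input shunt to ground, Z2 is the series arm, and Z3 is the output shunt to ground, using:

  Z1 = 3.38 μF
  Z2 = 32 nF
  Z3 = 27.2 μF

Step 1 — Angular frequency: ω = 2π·f = 2π·355 = 2231 rad/s.
Step 2 — Component impedances:
  Z1: Z = 1/(jωC) = -j/(ω·C) = 0 - j132.6 Ω
  Z2: Z = 1/(jωC) = -j/(ω·C) = 0 - j1.401e+04 Ω
  Z3: Z = 1/(jωC) = -j/(ω·C) = 0 - j16.48 Ω
Step 3 — With open output, the series arm Z2 and the output shunt Z3 appear in series to ground: Z2 + Z3 = 0 - j1.403e+04 Ω.
Step 4 — Parallel with input shunt Z1: Z_in = Z1 || (Z2 + Z3) = 0 - j131.4 Ω = 131.4∠-90.0° Ω.
Step 5 — Power factor: PF = cos(φ) = Re(Z)/|Z| = 0/131.4 = 0.
Step 6 — Type: Im(Z) = -131.4 ⇒ leading (phase φ = -90.0°).

PF = 0 (leading, φ = -90.0°)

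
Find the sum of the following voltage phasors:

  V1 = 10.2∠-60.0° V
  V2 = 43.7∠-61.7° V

Step 1 — Convert each phasor to rectangular form:
  V1 = 10.2·(cos(-60.0°) + j·sin(-60.0°)) = 5.1 - j8.833 V
  V2 = 43.7·(cos(-61.7°) + j·sin(-61.7°)) = 20.72 - j38.48 V
Step 2 — Sum components: V_total = 25.82 - j47.31 V.
Step 3 — Convert to polar: |V_total| = 53.9 V, ∠V_total = -61.4°.

V_total = 53.9∠-61.4° V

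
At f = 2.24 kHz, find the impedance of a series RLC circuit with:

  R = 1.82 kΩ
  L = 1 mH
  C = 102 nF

Step 1 — Angular frequency: ω = 2π·f = 2π·2240 = 1.407e+04 rad/s.
Step 2 — Component impedances:
  R: Z = R = 1820 Ω
  L: Z = jωL = j·1.407e+04·0.001 = 0 + j14.07 Ω
  C: Z = 1/(jωC) = -j/(ω·C) = 0 - j696.6 Ω
Step 3 — Series combination: Z_total = R + L + C = 1820 - j682.5 Ω = 1944∠-20.6° Ω.

Z = 1820 - j682.5 Ω = 1944∠-20.6° Ω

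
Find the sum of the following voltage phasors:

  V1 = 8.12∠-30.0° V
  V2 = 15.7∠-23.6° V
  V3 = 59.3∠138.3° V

Step 1 — Convert each phasor to rectangular form:
  V1 = 8.12·(cos(-30.0°) + j·sin(-30.0°)) = 7.032 - j4.06 V
  V2 = 15.7·(cos(-23.6°) + j·sin(-23.6°)) = 14.39 - j6.285 V
  V3 = 59.3·(cos(138.3°) + j·sin(138.3°)) = -44.28 + j39.45 V
Step 2 — Sum components: V_total = -22.86 + j29.1 V.
Step 3 — Convert to polar: |V_total| = 37.01 V, ∠V_total = 128.1°.

V_total = 37.01∠128.1° V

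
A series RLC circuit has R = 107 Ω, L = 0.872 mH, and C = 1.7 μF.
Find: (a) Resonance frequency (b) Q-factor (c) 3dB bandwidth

Step 1 — Resonance: ω₀ = 1/√(LC) = 1/√(0.000872·1.7e-06) = 2.597e+04 rad/s.
Step 2 — f₀ = ω₀/(2π) = 4134 Hz.
Step 3 — Series Q: Q = ω₀L/R = 2.597e+04·0.000872/107 = 0.2117.
Step 4 — Bandwidth: Δω = ω₀/Q = 1.227e+05 rad/s; BW = Δω/(2π) = 1.953e+04 Hz.

(a) f₀ = 4134 Hz  (b) Q = 0.2117  (c) BW = 1.953e+04 Hz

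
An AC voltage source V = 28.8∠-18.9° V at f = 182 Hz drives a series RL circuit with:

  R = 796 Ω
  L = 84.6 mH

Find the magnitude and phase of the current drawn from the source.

Step 1 — Angular frequency: ω = 2π·f = 2π·182 = 1144 rad/s.
Step 2 — Component impedances:
  R: Z = R = 796 Ω
  L: Z = jωL = j·1144·0.0846 = 0 + j96.74 Ω
Step 3 — Series combination: Z_total = R + L = 796 + j96.74 Ω = 801.9∠6.9° Ω.
Step 4 — Source phasor: V = 28.8∠-18.9° V = 27.25 - j9.329 V.
Step 5 — Ohm's law: I = V / Z_total = (27.25 - j9.329) / (796 + j96.74) = 0.03233 - j0.01565 A.
Step 6 — Convert to polar: |I| = 0.03592 A, ∠I = -25.8°.

I = 0.03592∠-25.8° A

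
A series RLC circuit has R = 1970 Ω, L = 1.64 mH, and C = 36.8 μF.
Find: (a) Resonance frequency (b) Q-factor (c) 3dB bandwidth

Step 1 — Resonance: ω₀ = 1/√(LC) = 1/√(0.00164·3.68e-05) = 4071 rad/s.
Step 2 — f₀ = ω₀/(2π) = 647.8 Hz.
Step 3 — Series Q: Q = ω₀L/R = 4071·0.00164/1970 = 0.003389.
Step 4 — Bandwidth: Δω = ω₀/Q = 1.201e+06 rad/s; BW = Δω/(2π) = 1.912e+05 Hz.

(a) f₀ = 647.8 Hz  (b) Q = 0.003389  (c) BW = 1.912e+05 Hz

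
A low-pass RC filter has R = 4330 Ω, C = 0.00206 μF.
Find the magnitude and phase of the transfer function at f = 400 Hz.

Step 1 — Angular frequency: ω = 2π·400 = 2513 rad/s.
Step 2 — Transfer function: H(jω) = 1/(1 + jωRC).
Step 3 — Denominator: 1 + jωRC = 1 + j·2513·4330·2.06e-09 = 1 + j0.02242.
Step 4 — H = 0.9995 - j0.02241.
Step 5 — Magnitude: |H| = 0.9997 (-0.0 dB); phase: φ = -1.3°.

|H| = 0.9997 (-0.0 dB), φ = -1.3°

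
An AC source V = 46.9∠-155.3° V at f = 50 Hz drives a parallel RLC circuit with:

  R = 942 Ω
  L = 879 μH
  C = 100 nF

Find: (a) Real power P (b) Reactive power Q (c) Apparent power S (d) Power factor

Step 1 — Angular frequency: ω = 2π·f = 2π·50 = 314.2 rad/s.
Step 2 — Component impedances:
  R: Z = R = 942 Ω
  L: Z = jωL = j·314.2·0.000879 = 0 + j0.2761 Ω
  C: Z = 1/(jωC) = -j/(ω·C) = 0 - j3.183e+04 Ω
Step 3 — Parallel combination: 1/Z_total = 1/R + 1/L + 1/C; Z_total = 8.095e-05 + j0.2761 Ω = 0.2761∠90.0° Ω.
Step 4 — Source phasor: V = 46.9∠-155.3° V = -42.61 - j19.6 V.
Step 5 — Current: I = V / Z = -71.01 + j154.3 A = 169.8∠114.7° A.
Step 6 — Complex power: S = V·I* = 2.335 + j7965 VA.
Step 7 — Real power: P = Re(S) = 2.335 W.
Step 8 — Reactive power: Q = Im(S) = 7965 VAR.
Step 9 — Apparent power: |S| = 7965 VA.
Step 10 — Power factor: PF = P/|S| = 0.0002932 (lagging).

(a) P = 2.335 W  (b) Q = 7965 VAR  (c) S = 7965 VA  (d) PF = 0.0002932 (lagging)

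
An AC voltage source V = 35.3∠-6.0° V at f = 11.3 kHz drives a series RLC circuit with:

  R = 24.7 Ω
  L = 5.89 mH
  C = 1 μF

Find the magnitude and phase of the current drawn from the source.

Step 1 — Angular frequency: ω = 2π·f = 2π·1.13e+04 = 7.1e+04 rad/s.
Step 2 — Component impedances:
  R: Z = R = 24.7 Ω
  L: Z = jωL = j·7.1e+04·0.00589 = 0 + j418.2 Ω
  C: Z = 1/(jωC) = -j/(ω·C) = 0 - j14.08 Ω
Step 3 — Series combination: Z_total = R + L + C = 24.7 + j404.1 Ω = 404.9∠86.5° Ω.
Step 4 — Source phasor: V = 35.3∠-6.0° V = 35.11 - j3.69 V.
Step 5 — Ohm's law: I = V / Z_total = (35.11 - j3.69) / (24.7 + j404.1) = -0.003807 - j0.08711 A.
Step 6 — Convert to polar: |I| = 0.08719 A, ∠I = -92.5°.

I = 0.08719∠-92.5° A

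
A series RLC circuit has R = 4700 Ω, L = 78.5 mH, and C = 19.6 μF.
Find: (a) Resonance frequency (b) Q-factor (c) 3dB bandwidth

Step 1 — Resonance condition Im(Z)=0 gives ω₀ = 1/√(LC).
Step 2 — ω₀ = 1/√(0.0785·1.96e-05) = 806.2 rad/s.
Step 3 — f₀ = ω₀/(2π) = 128.3 Hz.
Step 4 — Series Q: Q = ω₀L/R = 806.2·0.0785/4700 = 0.01347.
Step 5 — 3dB bandwidth: Δω = ω₀/Q = 5.987e+04 rad/s; BW = Δω/(2π) = 9529 Hz.

(a) f₀ = 128.3 Hz  (b) Q = 0.01347  (c) BW = 9529 Hz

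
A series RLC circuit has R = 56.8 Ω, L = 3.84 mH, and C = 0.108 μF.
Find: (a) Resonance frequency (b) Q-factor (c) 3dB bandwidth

Step 1 — Resonance: ω₀ = 1/√(LC) = 1/√(0.00384·1.08e-07) = 4.91e+04 rad/s.
Step 2 — f₀ = ω₀/(2π) = 7815 Hz.
Step 3 — Series Q: Q = ω₀L/R = 4.91e+04·0.00384/56.8 = 3.32.
Step 4 — Bandwidth: Δω = ω₀/Q = 1.479e+04 rad/s; BW = Δω/(2π) = 2354 Hz.

(a) f₀ = 7815 Hz  (b) Q = 3.32  (c) BW = 2354 Hz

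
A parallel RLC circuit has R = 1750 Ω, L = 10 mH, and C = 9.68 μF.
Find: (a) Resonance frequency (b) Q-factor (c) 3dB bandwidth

Step 1 — Resonance: ω₀ = 1/√(LC) = 1/√(0.01·9.68e-06) = 3214 rad/s.
Step 2 — f₀ = ω₀/(2π) = 511.5 Hz.
Step 3 — Parallel Q: Q = R/(ω₀L) = 1750/(3214·0.01) = 54.45.
Step 4 — Bandwidth: Δω = ω₀/Q = 59.03 rad/s; BW = Δω/(2π) = 9.395 Hz.

(a) f₀ = 511.5 Hz  (b) Q = 54.45  (c) BW = 9.395 Hz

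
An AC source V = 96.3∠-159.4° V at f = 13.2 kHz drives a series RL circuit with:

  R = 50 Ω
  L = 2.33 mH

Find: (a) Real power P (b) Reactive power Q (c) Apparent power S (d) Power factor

Step 1 — Angular frequency: ω = 2π·f = 2π·1.32e+04 = 8.294e+04 rad/s.
Step 2 — Component impedances:
  R: Z = R = 50 Ω
  L: Z = jωL = j·8.294e+04·0.00233 = 0 + j193.2 Ω
Step 3 — Series combination: Z_total = R + L = 50 + j193.2 Ω = 199.6∠75.5° Ω.
Step 4 — Source phasor: V = 96.3∠-159.4° V = -90.14 - j33.88 V.
Step 5 — Current: I = V / Z = -0.2775 + j0.3947 A = 0.4824∠125.1° A.
Step 6 — Complex power: S = V·I* = 11.64 + j44.98 VA.
Step 7 — Real power: P = Re(S) = 11.64 W.
Step 8 — Reactive power: Q = Im(S) = 44.98 VAR.
Step 9 — Apparent power: |S| = 46.46 VA.
Step 10 — Power factor: PF = P/|S| = 0.2505 (lagging).

(a) P = 11.64 W  (b) Q = 44.98 VAR  (c) S = 46.46 VA  (d) PF = 0.2505 (lagging)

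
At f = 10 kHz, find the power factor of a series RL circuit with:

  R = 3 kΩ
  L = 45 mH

Step 1 — Angular frequency: ω = 2π·f = 2π·1e+04 = 6.283e+04 rad/s.
Step 2 — Component impedances:
  R: Z = R = 3000 Ω
  L: Z = jωL = j·6.283e+04·0.045 = 0 + j2827 Ω
Step 3 — Series combination: Z_total = R + L = 3000 + j2827 Ω = 4122∠43.3° Ω.
Step 4 — Power factor: PF = cos(φ) = Re(Z)/|Z| = 3000/4122.4 = 0.7277.
Step 5 — Type: Im(Z) = 2827 ⇒ lagging (phase φ = 43.3°).

PF = 0.7277 (lagging, φ = 43.3°)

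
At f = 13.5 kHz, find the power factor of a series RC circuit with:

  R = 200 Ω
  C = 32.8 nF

Step 1 — Angular frequency: ω = 2π·f = 2π·1.35e+04 = 8.482e+04 rad/s.
Step 2 — Component impedances:
  R: Z = R = 200 Ω
  C: Z = 1/(jωC) = -j/(ω·C) = 0 - j359.4 Ω
Step 3 — Series combination: Z_total = R + C = 200 - j359.4 Ω = 411.3∠-60.9° Ω.
Step 4 — Power factor: PF = cos(φ) = Re(Z)/|Z| = 200/411.33 = 0.4862.
Step 5 — Type: Im(Z) = -359.4 ⇒ leading (phase φ = -60.9°).

PF = 0.4862 (leading, φ = -60.9°)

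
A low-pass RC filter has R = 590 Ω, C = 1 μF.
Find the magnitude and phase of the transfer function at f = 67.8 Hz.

Step 1 — Angular frequency: ω = 2π·67.8 = 426 rad/s.
Step 2 — Transfer function: H(jω) = 1/(1 + jωRC).
Step 3 — Denominator: 1 + jωRC = 1 + j·426·590·1e-06 = 1 + j0.2513.
Step 4 — H = 0.9406 - j0.2364.
Step 5 — Magnitude: |H| = 0.9698 (-0.3 dB); phase: φ = -14.1°.

|H| = 0.9698 (-0.3 dB), φ = -14.1°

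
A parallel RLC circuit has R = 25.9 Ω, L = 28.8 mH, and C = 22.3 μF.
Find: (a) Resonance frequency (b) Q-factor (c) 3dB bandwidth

Step 1 — Resonance: ω₀ = 1/√(LC) = 1/√(0.0288·2.23e-05) = 1248 rad/s.
Step 2 — f₀ = ω₀/(2π) = 198.6 Hz.
Step 3 — Parallel Q: Q = R/(ω₀L) = 25.9/(1248·0.0288) = 0.7207.
Step 4 — Bandwidth: Δω = ω₀/Q = 1731 rad/s; BW = Δω/(2π) = 275.6 Hz.

(a) f₀ = 198.6 Hz  (b) Q = 0.7207  (c) BW = 275.6 Hz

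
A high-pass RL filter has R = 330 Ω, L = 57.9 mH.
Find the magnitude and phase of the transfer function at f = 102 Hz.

Step 1 — Angular frequency: ω = 2π·102 = 640.9 rad/s.
Step 2 — Transfer function: H(jω) = jωL/(R + jωL).
Step 3 — Numerator jωL = j·37.11; denominator R + jωL = 330 + j37.11.
Step 4 — H = 0.01249 + j0.111.
Step 5 — Magnitude: |H| = 0.1117 (-19.0 dB); phase: φ = 83.6°.

|H| = 0.1117 (-19.0 dB), φ = 83.6°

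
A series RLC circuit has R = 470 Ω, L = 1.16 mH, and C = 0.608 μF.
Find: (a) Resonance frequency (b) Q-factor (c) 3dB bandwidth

Step 1 — Resonance condition Im(Z)=0 gives ω₀ = 1/√(LC).
Step 2 — ω₀ = 1/√(0.00116·6.08e-07) = 3.765e+04 rad/s.
Step 3 — f₀ = ω₀/(2π) = 5993 Hz.
Step 4 — Series Q: Q = ω₀L/R = 3.765e+04·0.00116/470 = 0.09294.
Step 5 — 3dB bandwidth: Δω = ω₀/Q = 4.052e+05 rad/s; BW = Δω/(2π) = 6.449e+04 Hz.

(a) f₀ = 5993 Hz  (b) Q = 0.09294  (c) BW = 6.449e+04 Hz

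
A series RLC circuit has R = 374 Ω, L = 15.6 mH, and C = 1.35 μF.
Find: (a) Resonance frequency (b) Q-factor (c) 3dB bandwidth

Step 1 — Resonance condition Im(Z)=0 gives ω₀ = 1/√(LC).
Step 2 — ω₀ = 1/√(0.0156·1.35e-06) = 6891 rad/s.
Step 3 — f₀ = ω₀/(2π) = 1097 Hz.
Step 4 — Series Q: Q = ω₀L/R = 6891·0.0156/374 = 0.2874.
Step 5 — 3dB bandwidth: Δω = ω₀/Q = 2.397e+04 rad/s; BW = Δω/(2π) = 3816 Hz.

(a) f₀ = 1097 Hz  (b) Q = 0.2874  (c) BW = 3816 Hz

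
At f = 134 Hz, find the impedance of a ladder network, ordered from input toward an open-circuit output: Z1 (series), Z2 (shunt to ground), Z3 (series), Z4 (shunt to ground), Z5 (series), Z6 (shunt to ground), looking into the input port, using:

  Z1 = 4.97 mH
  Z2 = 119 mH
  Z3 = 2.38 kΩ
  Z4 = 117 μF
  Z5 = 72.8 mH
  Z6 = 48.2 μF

Step 1 — Angular frequency: ω = 2π·f = 2π·134 = 841.9 rad/s.
Step 2 — Component impedances:
  Z1: Z = jωL = j·841.9·0.00497 = 0 + j4.184 Ω
  Z2: Z = jωL = j·841.9·0.119 = 0 + j100.2 Ω
  Z3: Z = R = 2380 Ω
  Z4: Z = 1/(jωC) = -j/(ω·C) = 0 - j10.15 Ω
  Z5: Z = jωL = j·841.9·0.0728 = 0 + j61.29 Ω
  Z6: Z = 1/(jωC) = -j/(ω·C) = 0 - j24.64 Ω
Step 3 — Ladder network (open output): work backward from the far end, alternating series and parallel combinations. Z_in = 4.212 + j104.2 Ω = 104.3∠87.7° Ω.

Z = 4.212 + j104.2 Ω = 104.3∠87.7° Ω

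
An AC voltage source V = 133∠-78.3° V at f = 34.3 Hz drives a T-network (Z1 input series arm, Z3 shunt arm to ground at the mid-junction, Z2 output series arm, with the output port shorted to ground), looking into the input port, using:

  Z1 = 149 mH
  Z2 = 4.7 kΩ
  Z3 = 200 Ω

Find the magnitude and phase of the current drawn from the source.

Step 1 — Angular frequency: ω = 2π·f = 2π·34.3 = 215.5 rad/s.
Step 2 — Component impedances:
  Z1: Z = jωL = j·215.5·0.149 = 0 + j32.11 Ω
  Z2: Z = R = 4700 Ω
  Z3: Z = R = 200 Ω
Step 3 — With the output port shorted to ground, the output series arm Z2 runs from the junction to ground; the shunt arm Z3 also runs from the junction to ground. They appear in parallel: Z3 || Z2 = 191.8 Ω.
Step 4 — Series with input arm Z1: Z_in = Z1 + (Z3 || Z2) = 191.8 + j32.11 Ω = 194.5∠9.5° Ω.
Step 5 — Source phasor: V = 133∠-78.3° V = 26.97 - j130.2 V.
Step 6 — Ohm's law: I = V / Z_total = (26.97 - j130.2) / (191.8 + j32.11) = 0.02622 - j0.6833 A.
Step 7 — Convert to polar: |I| = 0.6838 A, ∠I = -87.8°.

I = 0.6838∠-87.8° A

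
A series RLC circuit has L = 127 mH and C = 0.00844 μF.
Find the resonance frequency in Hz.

Step 1 — Resonance condition Im(Z)=0 gives ω₀ = 1/√(LC).
Step 2 — ω₀ = 1/√(0.127·8.44e-09) = 3.054e+04 rad/s.
Step 3 — f₀ = ω₀/(2π) = 4861 Hz.

f₀ = 4861 Hz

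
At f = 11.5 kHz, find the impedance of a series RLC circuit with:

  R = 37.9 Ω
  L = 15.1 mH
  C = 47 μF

Step 1 — Angular frequency: ω = 2π·f = 2π·1.15e+04 = 7.226e+04 rad/s.
Step 2 — Component impedances:
  R: Z = R = 37.9 Ω
  L: Z = jωL = j·7.226e+04·0.0151 = 0 + j1091 Ω
  C: Z = 1/(jωC) = -j/(ω·C) = 0 - j0.2945 Ω
Step 3 — Series combination: Z_total = R + L + C = 37.9 + j1091 Ω = 1091∠88.0° Ω.

Z = 37.9 + j1091 Ω = 1091∠88.0° Ω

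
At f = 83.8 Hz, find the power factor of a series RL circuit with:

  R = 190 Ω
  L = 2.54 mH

Step 1 — Angular frequency: ω = 2π·f = 2π·83.8 = 526.5 rad/s.
Step 2 — Component impedances:
  R: Z = R = 190 Ω
  L: Z = jωL = j·526.5·0.00254 = 0 + j1.337 Ω
Step 3 — Series combination: Z_total = R + L = 190 + j1.337 Ω = 190∠0.4° Ω.
Step 4 — Power factor: PF = cos(φ) = Re(Z)/|Z| = 190/190 = 1.
Step 5 — Type: Im(Z) = 1.337 ⇒ lagging (phase φ = 0.4°).

PF = 1 (lagging, φ = 0.4°)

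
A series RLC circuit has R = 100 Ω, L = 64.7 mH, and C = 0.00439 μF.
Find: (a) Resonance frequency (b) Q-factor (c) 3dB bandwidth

Step 1 — Resonance condition Im(Z)=0 gives ω₀ = 1/√(LC).
Step 2 — ω₀ = 1/√(0.0647·4.39e-09) = 5.934e+04 rad/s.
Step 3 — f₀ = ω₀/(2π) = 9444 Hz.
Step 4 — Series Q: Q = ω₀L/R = 5.934e+04·0.0647/100 = 38.39.
Step 5 — 3dB bandwidth: Δω = ω₀/Q = 1546 rad/s; BW = Δω/(2π) = 246 Hz.

(a) f₀ = 9444 Hz  (b) Q = 38.39  (c) BW = 246 Hz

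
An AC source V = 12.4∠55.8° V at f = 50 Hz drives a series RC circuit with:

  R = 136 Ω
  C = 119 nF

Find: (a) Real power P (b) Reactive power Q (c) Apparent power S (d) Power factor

Step 1 — Angular frequency: ω = 2π·f = 2π·50 = 314.2 rad/s.
Step 2 — Component impedances:
  R: Z = R = 136 Ω
  C: Z = 1/(jωC) = -j/(ω·C) = 0 - j2.675e+04 Ω
Step 3 — Series combination: Z_total = R + C = 136 - j2.675e+04 Ω = 2.675e+04∠-89.7° Ω.
Step 4 — Source phasor: V = 12.4∠55.8° V = 6.97 + j10.26 V.
Step 5 — Current: I = V / Z = -0.0003821 + j0.0002625 A = 0.0004636∠145.5° A.
Step 6 — Complex power: S = V·I* = 2.923e-05 - j0.005748 VA.
Step 7 — Real power: P = Re(S) = 2.923e-05 W.
Step 8 — Reactive power: Q = Im(S) = -0.005748 VAR.
Step 9 — Apparent power: |S| = 0.005748 VA.
Step 10 — Power factor: PF = P/|S| = 0.005084 (leading).

(a) P = 2.923e-05 W  (b) Q = -0.005748 VAR  (c) S = 0.005748 VA  (d) PF = 0.005084 (leading)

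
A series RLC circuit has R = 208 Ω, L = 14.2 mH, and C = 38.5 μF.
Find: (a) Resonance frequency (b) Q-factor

Step 1 — Resonance condition Im(Z)=0 gives ω₀ = 1/√(LC).
Step 2 — ω₀ = 1/√(0.0142·3.85e-05) = 1352 rad/s.
Step 3 — f₀ = ω₀/(2π) = 215.3 Hz.
Step 4 — Series Q: Q = ω₀L/R = 1352·0.0142/208 = 0.09233.

(a) f₀ = 215.3 Hz  (b) Q = 0.09233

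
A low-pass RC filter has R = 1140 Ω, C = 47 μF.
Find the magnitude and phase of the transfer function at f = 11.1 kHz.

Step 1 — Angular frequency: ω = 2π·1.11e+04 = 6.974e+04 rad/s.
Step 2 — Transfer function: H(jω) = 1/(1 + jωRC).
Step 3 — Denominator: 1 + jωRC = 1 + j·6.974e+04·1140·4.7e-05 = 1 + j3737.
Step 4 — H = 7.161e-08 - j0.0002676.
Step 5 — Magnitude: |H| = 0.0002676 (-71.5 dB); phase: φ = -90.0°.

|H| = 0.0002676 (-71.5 dB), φ = -90.0°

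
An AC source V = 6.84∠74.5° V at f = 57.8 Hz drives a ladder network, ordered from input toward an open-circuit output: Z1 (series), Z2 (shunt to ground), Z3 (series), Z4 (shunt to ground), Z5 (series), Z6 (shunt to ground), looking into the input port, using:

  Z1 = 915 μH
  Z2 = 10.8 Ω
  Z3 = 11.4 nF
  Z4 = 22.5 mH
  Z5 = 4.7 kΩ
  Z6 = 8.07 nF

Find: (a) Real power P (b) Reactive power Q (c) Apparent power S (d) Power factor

Step 1 — Angular frequency: ω = 2π·f = 2π·57.8 = 363.2 rad/s.
Step 2 — Component impedances:
  Z1: Z = jωL = j·363.2·0.000915 = 0 + j0.3323 Ω
  Z2: Z = R = 10.8 Ω
  Z3: Z = 1/(jωC) = -j/(ω·C) = 0 - j2.415e+05 Ω
  Z4: Z = jωL = j·363.2·0.0225 = 0 + j8.171 Ω
  Z5: Z = R = 4700 Ω
  Z6: Z = 1/(jωC) = -j/(ω·C) = 0 - j3.412e+05 Ω
Step 3 — Ladder network (open output): work backward from the far end, alternating series and parallel combinations. Z_in = 10.8 + j0.3318 Ω = 10.81∠1.8° Ω.
Step 4 — Source phasor: V = 6.84∠74.5° V = 1.828 + j6.591 V.
Step 5 — Current: I = V / Z = 0.1878 + j0.6045 A = 0.633∠72.7° A.
Step 6 — Complex power: S = V·I* = 4.328 + j0.133 VA.
Step 7 — Real power: P = Re(S) = 4.328 W.
Step 8 — Reactive power: Q = Im(S) = 0.133 VAR.
Step 9 — Apparent power: |S| = 4.33 VA.
Step 10 — Power factor: PF = P/|S| = 0.9995 (lagging).

(a) P = 4.328 W  (b) Q = 0.133 VAR  (c) S = 4.33 VA  (d) PF = 0.9995 (lagging)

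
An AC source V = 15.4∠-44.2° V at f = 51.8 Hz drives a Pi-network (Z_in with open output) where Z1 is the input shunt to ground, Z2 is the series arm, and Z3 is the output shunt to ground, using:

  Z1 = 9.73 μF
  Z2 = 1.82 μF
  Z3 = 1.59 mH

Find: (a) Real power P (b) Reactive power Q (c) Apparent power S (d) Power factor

Step 1 — Angular frequency: ω = 2π·f = 2π·51.8 = 325.5 rad/s.
Step 2 — Component impedances:
  Z1: Z = 1/(jωC) = -j/(ω·C) = 0 - j315.8 Ω
  Z2: Z = 1/(jωC) = -j/(ω·C) = 0 - j1688 Ω
  Z3: Z = jωL = j·325.5·0.00159 = 0 + j0.5175 Ω
Step 3 — With open output, the series arm Z2 and the output shunt Z3 appear in series to ground: Z2 + Z3 = 0 - j1688 Ω.
Step 4 — Parallel with input shunt Z1: Z_in = Z1 || (Z2 + Z3) = 0 - j266 Ω = 266∠-90.0° Ω.
Step 5 — Source phasor: V = 15.4∠-44.2° V = 11.04 - j10.74 V.
Step 6 — Current: I = V / Z = 0.04036 + j0.0415 A = 0.05789∠45.8° A.
Step 7 — Complex power: S = V·I* = 0 - j0.8916 VA.
Step 8 — Real power: P = Re(S) = 0 W.
Step 9 — Reactive power: Q = Im(S) = -0.8916 VAR.
Step 10 — Apparent power: |S| = 0.8916 VA.
Step 11 — Power factor: PF = P/|S| = 0 (leading).

(a) P = 0 W  (b) Q = -0.8916 VAR  (c) S = 0.8916 VA  (d) PF = 0 (leading)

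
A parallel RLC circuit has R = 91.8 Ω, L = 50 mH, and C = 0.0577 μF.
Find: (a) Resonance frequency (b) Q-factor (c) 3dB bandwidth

Step 1 — Resonance: ω₀ = 1/√(LC) = 1/√(0.05·5.77e-08) = 1.862e+04 rad/s.
Step 2 — f₀ = ω₀/(2π) = 2963 Hz.
Step 3 — Parallel Q: Q = R/(ω₀L) = 91.8/(1.862e+04·0.05) = 0.09862.
Step 4 — Bandwidth: Δω = ω₀/Q = 1.888e+05 rad/s; BW = Δω/(2π) = 3.005e+04 Hz.

(a) f₀ = 2963 Hz  (b) Q = 0.09862  (c) BW = 3.005e+04 Hz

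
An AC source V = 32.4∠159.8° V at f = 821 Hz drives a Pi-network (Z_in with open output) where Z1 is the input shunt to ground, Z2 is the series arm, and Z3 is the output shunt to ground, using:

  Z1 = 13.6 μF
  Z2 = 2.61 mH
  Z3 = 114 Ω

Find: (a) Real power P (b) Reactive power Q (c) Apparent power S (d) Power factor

Step 1 — Angular frequency: ω = 2π·f = 2π·821 = 5158 rad/s.
Step 2 — Component impedances:
  Z1: Z = 1/(jωC) = -j/(ω·C) = 0 - j14.25 Ω
  Z2: Z = jωL = j·5158·0.00261 = 0 + j13.46 Ω
  Z3: Z = R = 114 Ω
Step 3 — With open output, the series arm Z2 and the output shunt Z3 appear in series to ground: Z2 + Z3 = 114 + j13.46 Ω.
Step 4 — Parallel with input shunt Z1: Z_in = Z1 || (Z2 + Z3) = 1.782 - j14.24 Ω = 14.35∠-82.9° Ω.
Step 5 — Source phasor: V = 32.4∠159.8° V = -30.41 + j11.19 V.
Step 6 — Current: I = V / Z = -1.037 - j2.005 A = 2.257∠-117.3° A.
Step 7 — Complex power: S = V·I* = 9.082 - j72.57 VA.
Step 8 — Real power: P = Re(S) = 9.082 W.
Step 9 — Reactive power: Q = Im(S) = -72.57 VAR.
Step 10 — Apparent power: |S| = 73.14 VA.
Step 11 — Power factor: PF = P/|S| = 0.1242 (leading).

(a) P = 9.082 W  (b) Q = -72.57 VAR  (c) S = 73.14 VA  (d) PF = 0.1242 (leading)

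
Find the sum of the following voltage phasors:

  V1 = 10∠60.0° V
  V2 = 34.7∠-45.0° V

Step 1 — Convert each phasor to rectangular form:
  V1 = 10·(cos(60.0°) + j·sin(60.0°)) = 5 + j8.66 V
  V2 = 34.7·(cos(-45.0°) + j·sin(-45.0°)) = 24.54 - j24.54 V
Step 2 — Sum components: V_total = 29.54 - j15.88 V.
Step 3 — Convert to polar: |V_total| = 33.53 V, ∠V_total = -28.3°.

V_total = 33.53∠-28.3° V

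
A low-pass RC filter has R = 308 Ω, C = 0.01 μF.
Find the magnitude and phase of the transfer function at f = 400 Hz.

Step 1 — Angular frequency: ω = 2π·400 = 2513 rad/s.
Step 2 — Transfer function: H(jω) = 1/(1 + jωRC).
Step 3 — Denominator: 1 + jωRC = 1 + j·2513·308·1e-08 = 1 + j0.007741.
Step 4 — H = 0.9999 - j0.00774.
Step 5 — Magnitude: |H| = 1 (-0.0 dB); phase: φ = -0.4°.

|H| = 1 (-0.0 dB), φ = -0.4°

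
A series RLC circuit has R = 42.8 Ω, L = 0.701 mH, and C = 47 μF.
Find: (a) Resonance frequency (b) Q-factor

Step 1 — Resonance condition Im(Z)=0 gives ω₀ = 1/√(LC).
Step 2 — ω₀ = 1/√(0.000701·4.7e-05) = 5509 rad/s.
Step 3 — f₀ = ω₀/(2π) = 876.8 Hz.
Step 4 — Series Q: Q = ω₀L/R = 5509·0.000701/42.8 = 0.09023.

(a) f₀ = 876.8 Hz  (b) Q = 0.09023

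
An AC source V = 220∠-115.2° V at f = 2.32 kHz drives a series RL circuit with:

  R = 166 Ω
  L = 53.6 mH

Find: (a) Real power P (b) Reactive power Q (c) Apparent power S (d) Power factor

Step 1 — Angular frequency: ω = 2π·f = 2π·2320 = 1.458e+04 rad/s.
Step 2 — Component impedances:
  R: Z = R = 166 Ω
  L: Z = jωL = j·1.458e+04·0.0536 = 0 + j781.3 Ω
Step 3 — Series combination: Z_total = R + L = 166 + j781.3 Ω = 798.8∠78.0° Ω.
Step 4 — Source phasor: V = 220∠-115.2° V = -93.67 - j199.1 V.
Step 5 — Current: I = V / Z = -0.2681 + j0.06292 A = 0.2754∠166.8° A.
Step 6 — Complex power: S = V·I* = 12.59 + j59.27 VA.
Step 7 — Real power: P = Re(S) = 12.59 W.
Step 8 — Reactive power: Q = Im(S) = 59.27 VAR.
Step 9 — Apparent power: |S| = 60.59 VA.
Step 10 — Power factor: PF = P/|S| = 0.2078 (lagging).

(a) P = 12.59 W  (b) Q = 59.27 VAR  (c) S = 60.59 VA  (d) PF = 0.2078 (lagging)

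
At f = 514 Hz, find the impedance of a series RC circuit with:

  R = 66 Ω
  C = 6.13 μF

Step 1 — Angular frequency: ω = 2π·f = 2π·514 = 3230 rad/s.
Step 2 — Component impedances:
  R: Z = R = 66 Ω
  C: Z = 1/(jωC) = -j/(ω·C) = 0 - j50.51 Ω
Step 3 — Series combination: Z_total = R + C = 66 - j50.51 Ω = 83.11∠-37.4° Ω.

Z = 66 - j50.51 Ω = 83.11∠-37.4° Ω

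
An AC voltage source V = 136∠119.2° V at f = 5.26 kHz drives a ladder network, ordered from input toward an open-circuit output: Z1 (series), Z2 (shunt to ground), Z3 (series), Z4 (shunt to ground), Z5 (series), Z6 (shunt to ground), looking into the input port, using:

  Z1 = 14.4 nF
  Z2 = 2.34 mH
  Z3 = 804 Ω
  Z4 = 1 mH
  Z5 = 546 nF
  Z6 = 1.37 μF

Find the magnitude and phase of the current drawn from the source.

Step 1 — Angular frequency: ω = 2π·f = 2π·5260 = 3.305e+04 rad/s.
Step 2 — Component impedances:
  Z1: Z = 1/(jωC) = -j/(ω·C) = 0 - j2101 Ω
  Z2: Z = jωL = j·3.305e+04·0.00234 = 0 + j77.34 Ω
  Z3: Z = R = 804 Ω
  Z4: Z = jωL = j·3.305e+04·0.001 = 0 + j33.05 Ω
  Z5: Z = 1/(jωC) = -j/(ω·C) = 0 - j55.42 Ω
  Z6: Z = 1/(jωC) = -j/(ω·C) = 0 - j22.09 Ω
Step 3 — Ladder network (open output): work backward from the far end, alternating series and parallel combinations. Z_in = 7.235 - j2025 Ω = 2025∠-89.8° Ω.
Step 4 — Source phasor: V = 136∠119.2° V = -66.35 + j118.7 V.
Step 5 — Ohm's law: I = V / Z_total = (-66.35 + j118.7) / (7.235 - j2025) = -0.05874 - j0.03255 A.
Step 6 — Convert to polar: |I| = 0.06716 A, ∠I = -151.0°.

I = 0.06716∠-151.0° A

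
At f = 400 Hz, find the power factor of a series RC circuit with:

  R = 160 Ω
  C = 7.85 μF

Step 1 — Angular frequency: ω = 2π·f = 2π·400 = 2513 rad/s.
Step 2 — Component impedances:
  R: Z = R = 160 Ω
  C: Z = 1/(jωC) = -j/(ω·C) = 0 - j50.69 Ω
Step 3 — Series combination: Z_total = R + C = 160 - j50.69 Ω = 167.8∠-17.6° Ω.
Step 4 — Power factor: PF = cos(φ) = Re(Z)/|Z| = 160/167.84 = 0.9533.
Step 5 — Type: Im(Z) = -50.69 ⇒ leading (phase φ = -17.6°).

PF = 0.9533 (leading, φ = -17.6°)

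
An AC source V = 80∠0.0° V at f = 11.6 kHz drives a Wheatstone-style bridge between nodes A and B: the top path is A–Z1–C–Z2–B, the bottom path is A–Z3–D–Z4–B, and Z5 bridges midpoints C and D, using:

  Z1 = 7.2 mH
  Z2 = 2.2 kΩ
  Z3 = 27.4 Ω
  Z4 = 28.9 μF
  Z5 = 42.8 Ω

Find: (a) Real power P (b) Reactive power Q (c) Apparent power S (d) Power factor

Step 1 — Angular frequency: ω = 2π·f = 2π·1.16e+04 = 7.288e+04 rad/s.
Step 2 — Component impedances:
  Z1: Z = jωL = j·7.288e+04·0.0072 = 0 + j524.8 Ω
  Z2: Z = R = 2200 Ω
  Z3: Z = R = 27.4 Ω
  Z4: Z = 1/(jωC) = -j/(ω·C) = 0 - j0.4747 Ω
  Z5: Z = R = 42.8 Ω
Step 3 — Bridge requires nodal analysis (the Z5 bridge couples midpoints C and D, so the two paths cannot be reduced to a simple series/parallel combination). Setting node B to ground and injecting 1 A at node A, the 3-node admittance system at A, C, D solves to V_A = Z_AB = 27.22 + j0.9314 Ω = 27.23∠2.0° Ω.
Step 4 — Source phasor: V = 80∠0.0° V = 80 V.
Step 5 — Current: I = V / Z = 2.936 - j0.1005 A = 2.938∠-2.0° A.
Step 6 — Complex power: S = V·I* = 234.9 + j8.039 VA.
Step 7 — Real power: P = Re(S) = 234.9 W.
Step 8 — Reactive power: Q = Im(S) = 8.039 VAR.
Step 9 — Apparent power: |S| = 235 VA.
Step 10 — Power factor: PF = P/|S| = 0.9994 (lagging).

(a) P = 234.9 W  (b) Q = 8.039 VAR  (c) S = 235 VA  (d) PF = 0.9994 (lagging)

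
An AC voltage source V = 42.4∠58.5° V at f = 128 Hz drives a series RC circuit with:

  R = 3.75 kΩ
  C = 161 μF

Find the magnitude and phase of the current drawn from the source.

Step 1 — Angular frequency: ω = 2π·f = 2π·128 = 804.2 rad/s.
Step 2 — Component impedances:
  R: Z = R = 3750 Ω
  C: Z = 1/(jωC) = -j/(ω·C) = 0 - j7.723 Ω
Step 3 — Series combination: Z_total = R + C = 3750 - j7.723 Ω = 3750∠-0.1° Ω.
Step 4 — Source phasor: V = 42.4∠58.5° V = 22.15 + j36.15 V.
Step 5 — Ohm's law: I = V / Z_total = (22.15 + j36.15) / (3750 - j7.723) = 0.005888 + j0.009653 A.
Step 6 — Convert to polar: |I| = 0.01131 A, ∠I = 58.6°.

I = 0.01131∠58.6° A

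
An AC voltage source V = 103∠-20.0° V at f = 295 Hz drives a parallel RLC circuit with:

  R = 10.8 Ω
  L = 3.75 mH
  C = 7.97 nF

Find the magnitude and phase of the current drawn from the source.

Step 1 — Angular frequency: ω = 2π·f = 2π·295 = 1854 rad/s.
Step 2 — Component impedances:
  R: Z = R = 10.8 Ω
  L: Z = jωL = j·1854·0.00375 = 0 + j6.951 Ω
  C: Z = 1/(jωC) = -j/(ω·C) = 0 - j6.769e+04 Ω
Step 3 — Parallel combination: 1/Z_total = 1/R + 1/L + 1/C; Z_total = 3.164 + j4.915 Ω = 5.845∠57.2° Ω.
Step 4 — Source phasor: V = 103∠-20.0° V = 96.79 - j35.23 V.
Step 5 — Ohm's law: I = V / Z_total = (96.79 - j35.23) / (3.164 + j4.915) = 3.894 - j17.19 A.
Step 6 — Convert to polar: |I| = 17.62 A, ∠I = -77.2°.

I = 17.62∠-77.2° A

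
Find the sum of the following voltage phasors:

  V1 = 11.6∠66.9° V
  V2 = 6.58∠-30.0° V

Step 1 — Convert each phasor to rectangular form:
  V1 = 11.6·(cos(66.9°) + j·sin(66.9°)) = 4.551 + j10.67 V
  V2 = 6.58·(cos(-30.0°) + j·sin(-30.0°)) = 5.698 - j3.29 V
Step 2 — Sum components: V_total = 10.25 + j7.38 V.
Step 3 — Convert to polar: |V_total| = 12.63 V, ∠V_total = 35.8°.

V_total = 12.63∠35.8° V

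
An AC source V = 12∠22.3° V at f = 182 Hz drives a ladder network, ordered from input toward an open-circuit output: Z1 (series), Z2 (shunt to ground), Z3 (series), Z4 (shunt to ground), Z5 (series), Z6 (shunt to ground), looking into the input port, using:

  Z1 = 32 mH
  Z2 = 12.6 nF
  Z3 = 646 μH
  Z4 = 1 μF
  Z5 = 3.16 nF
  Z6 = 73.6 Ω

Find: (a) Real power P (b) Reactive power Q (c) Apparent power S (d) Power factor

Step 1 — Angular frequency: ω = 2π·f = 2π·182 = 1144 rad/s.
Step 2 — Component impedances:
  Z1: Z = jωL = j·1144·0.032 = 0 + j36.59 Ω
  Z2: Z = 1/(jωC) = -j/(ω·C) = 0 - j6.94e+04 Ω
  Z3: Z = jωL = j·1144·0.000646 = 0 + j0.7387 Ω
  Z4: Z = 1/(jωC) = -j/(ω·C) = 0 - j874.5 Ω
  Z5: Z = 1/(jωC) = -j/(ω·C) = 0 - j2.767e+05 Ω
  Z6: Z = R = 73.6 Ω
Step 3 — Ladder network (open output): work backward from the far end, alternating series and parallel combinations. Z_in = 0.0007123 - j823.6 Ω = 823.6∠-90.0° Ω.
Step 4 — Source phasor: V = 12∠22.3° V = 11.1 + j4.553 V.
Step 5 — Current: I = V / Z = -0.005529 + j0.01348 A = 0.01457∠112.3° A.
Step 6 — Complex power: S = V·I* = 1.512e-07 - j0.1748 VA.
Step 7 — Real power: P = Re(S) = 1.512e-07 W.
Step 8 — Reactive power: Q = Im(S) = -0.1748 VAR.
Step 9 — Apparent power: |S| = 0.1748 VA.
Step 10 — Power factor: PF = P/|S| = 8.649e-07 (leading).

(a) P = 1.512e-07 W  (b) Q = -0.1748 VAR  (c) S = 0.1748 VA  (d) PF = 8.649e-07 (leading)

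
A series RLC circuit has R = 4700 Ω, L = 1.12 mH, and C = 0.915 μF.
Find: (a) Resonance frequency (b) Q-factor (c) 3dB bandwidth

Step 1 — Resonance condition Im(Z)=0 gives ω₀ = 1/√(LC).
Step 2 — ω₀ = 1/√(0.00112·9.15e-07) = 3.124e+04 rad/s.
Step 3 — f₀ = ω₀/(2π) = 4972 Hz.
Step 4 — Series Q: Q = ω₀L/R = 3.124e+04·0.00112/4700 = 0.007444.
Step 5 — 3dB bandwidth: Δω = ω₀/Q = 4.196e+06 rad/s; BW = Δω/(2π) = 6.679e+05 Hz.

(a) f₀ = 4972 Hz  (b) Q = 0.007444  (c) BW = 6.679e+05 Hz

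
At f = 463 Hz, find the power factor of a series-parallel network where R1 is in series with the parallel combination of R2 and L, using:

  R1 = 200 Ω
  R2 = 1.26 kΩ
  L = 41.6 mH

Step 1 — Angular frequency: ω = 2π·f = 2π·463 = 2909 rad/s.
Step 2 — Component impedances:
  R1: Z = R = 200 Ω
  R2: Z = R = 1260 Ω
  L: Z = jωL = j·2909·0.0416 = 0 + j121 Ω
Step 3 — Parallel branch: R2 || L = 1/(1/R2 + 1/L) = 11.52 + j119.9 Ω.
Step 4 — Series with R1: Z_total = R1 + (R2 || L) = 211.5 + j119.9 Ω = 243.1∠29.5° Ω.
Step 5 — Power factor: PF = cos(φ) = Re(Z)/|Z| = 211.517/243.143 = 0.8699.
Step 6 — Type: Im(Z) = 119.9 ⇒ lagging (phase φ = 29.5°).

PF = 0.8699 (lagging, φ = 29.5°)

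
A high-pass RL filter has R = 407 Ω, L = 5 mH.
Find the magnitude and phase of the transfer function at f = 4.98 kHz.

Step 1 — Angular frequency: ω = 2π·4980 = 3.129e+04 rad/s.
Step 2 — Transfer function: H(jω) = jωL/(R + jωL).
Step 3 — Numerator jωL = j·156.5; denominator R + jωL = 407 + j156.5.
Step 4 — H = 0.1287 + j0.3349.
Step 5 — Magnitude: |H| = 0.3588 (-8.9 dB); phase: φ = 69.0°.

|H| = 0.3588 (-8.9 dB), φ = 69.0°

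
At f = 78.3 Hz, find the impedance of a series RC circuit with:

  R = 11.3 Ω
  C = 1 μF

Step 1 — Angular frequency: ω = 2π·f = 2π·78.3 = 492 rad/s.
Step 2 — Component impedances:
  R: Z = R = 11.3 Ω
  C: Z = 1/(jωC) = -j/(ω·C) = 0 - j2033 Ω
Step 3 — Series combination: Z_total = R + C = 11.3 - j2033 Ω = 2033∠-89.7° Ω.

Z = 11.3 - j2033 Ω = 2033∠-89.7° Ω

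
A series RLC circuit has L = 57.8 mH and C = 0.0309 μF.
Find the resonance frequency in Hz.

Step 1 — Resonance condition Im(Z)=0 gives ω₀ = 1/√(LC).
Step 2 — ω₀ = 1/√(0.0578·3.09e-08) = 2.366e+04 rad/s.
Step 3 — f₀ = ω₀/(2π) = 3766 Hz.

f₀ = 3766 Hz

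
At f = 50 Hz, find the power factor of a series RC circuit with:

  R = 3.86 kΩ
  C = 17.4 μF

Step 1 — Angular frequency: ω = 2π·f = 2π·50 = 314.2 rad/s.
Step 2 — Component impedances:
  R: Z = R = 3860 Ω
  C: Z = 1/(jωC) = -j/(ω·C) = 0 - j182.9 Ω
Step 3 — Series combination: Z_total = R + C = 3860 - j182.9 Ω = 3864∠-2.7° Ω.
Step 4 — Power factor: PF = cos(φ) = Re(Z)/|Z| = 3860/3864.3 = 0.9989.
Step 5 — Type: Im(Z) = -182.9 ⇒ leading (phase φ = -2.7°).

PF = 0.9989 (leading, φ = -2.7°)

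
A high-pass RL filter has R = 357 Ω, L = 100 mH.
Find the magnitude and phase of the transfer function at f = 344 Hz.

Step 1 — Angular frequency: ω = 2π·344 = 2161 rad/s.
Step 2 — Transfer function: H(jω) = jωL/(R + jωL).
Step 3 — Numerator jωL = j·216.1; denominator R + jωL = 357 + j216.1.
Step 4 — H = 0.2682 + j0.443.
Step 5 — Magnitude: |H| = 0.5179 (-5.7 dB); phase: φ = 58.8°.

|H| = 0.5179 (-5.7 dB), φ = 58.8°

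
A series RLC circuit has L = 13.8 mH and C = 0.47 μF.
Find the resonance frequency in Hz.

Step 1 — Resonance condition Im(Z)=0 gives ω₀ = 1/√(LC).
Step 2 — ω₀ = 1/√(0.0138·4.7e-07) = 1.242e+04 rad/s.
Step 3 — f₀ = ω₀/(2π) = 1976 Hz.

f₀ = 1976 Hz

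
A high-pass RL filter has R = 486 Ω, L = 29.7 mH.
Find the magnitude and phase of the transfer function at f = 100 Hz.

Step 1 — Angular frequency: ω = 2π·100 = 628.3 rad/s.
Step 2 — Transfer function: H(jω) = jωL/(R + jωL).
Step 3 — Numerator jωL = j·18.66; denominator R + jωL = 486 + j18.66.
Step 4 — H = 0.001472 + j0.03834.
Step 5 — Magnitude: |H| = 0.03837 (-28.3 dB); phase: φ = 87.8°.

|H| = 0.03837 (-28.3 dB), φ = 87.8°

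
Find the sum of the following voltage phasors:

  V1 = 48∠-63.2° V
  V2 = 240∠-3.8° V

Step 1 — Convert each phasor to rectangular form:
  V1 = 48·(cos(-63.2°) + j·sin(-63.2°)) = 21.64 - j42.84 V
  V2 = 240·(cos(-3.8°) + j·sin(-3.8°)) = 239.5 - j15.91 V
Step 2 — Sum components: V_total = 261.1 - j58.75 V.
Step 3 — Convert to polar: |V_total| = 267.6 V, ∠V_total = -12.7°.

V_total = 267.6∠-12.7° V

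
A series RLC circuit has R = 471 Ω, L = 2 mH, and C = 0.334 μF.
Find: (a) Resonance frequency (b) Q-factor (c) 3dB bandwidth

Step 1 — Resonance: ω₀ = 1/√(LC) = 1/√(0.002·3.34e-07) = 3.869e+04 rad/s.
Step 2 — f₀ = ω₀/(2π) = 6158 Hz.
Step 3 — Series Q: Q = ω₀L/R = 3.869e+04·0.002/471 = 0.1643.
Step 4 — Bandwidth: Δω = ω₀/Q = 2.355e+05 rad/s; BW = Δω/(2π) = 3.748e+04 Hz.

(a) f₀ = 6158 Hz  (b) Q = 0.1643  (c) BW = 3.748e+04 Hz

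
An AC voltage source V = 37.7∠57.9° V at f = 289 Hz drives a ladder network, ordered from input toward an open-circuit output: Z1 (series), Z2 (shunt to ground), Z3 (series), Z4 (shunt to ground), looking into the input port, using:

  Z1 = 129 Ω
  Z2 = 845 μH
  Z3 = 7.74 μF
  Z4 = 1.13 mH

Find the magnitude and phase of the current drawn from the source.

Step 1 — Angular frequency: ω = 2π·f = 2π·289 = 1816 rad/s.
Step 2 — Component impedances:
  Z1: Z = R = 129 Ω
  Z2: Z = jωL = j·1816·0.000845 = 0 + j1.534 Ω
  Z3: Z = 1/(jωC) = -j/(ω·C) = 0 - j71.15 Ω
  Z4: Z = jωL = j·1816·0.00113 = 0 + j2.052 Ω
Step 3 — Ladder network (open output): work backward from the far end, alternating series and parallel combinations. Z_in = 129 + j1.569 Ω = 129∠0.7° Ω.
Step 4 — Source phasor: V = 37.7∠57.9° V = 20.03 + j31.94 V.
Step 5 — Ohm's law: I = V / Z_total = (20.03 + j31.94) / (129 + j1.569) = 0.1583 + j0.2456 A.
Step 6 — Convert to polar: |I| = 0.2922 A, ∠I = 57.2°.

I = 0.2922∠57.2° A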